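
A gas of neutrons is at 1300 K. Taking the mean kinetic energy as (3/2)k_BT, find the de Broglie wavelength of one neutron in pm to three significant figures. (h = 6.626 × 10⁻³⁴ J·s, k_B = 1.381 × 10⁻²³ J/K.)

KE = (3/2)k_BT = 1.5 × 1.381 × 10⁻²³ × 1300 = 2.693 × 10⁻²⁰ J.
p = √(2mKE) = √(2 × 1.675 × 10⁻²⁷ × 2.693 × 10⁻²⁰) = 9.498 × 10⁻²⁴ kg·m/s.
λ = h/p = 6.98 × 10⁻¹¹ m = 69.8 pm.

λ = 69.8 pm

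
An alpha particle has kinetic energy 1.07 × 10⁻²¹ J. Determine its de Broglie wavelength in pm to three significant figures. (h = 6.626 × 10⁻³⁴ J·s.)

p = √(2mKE) = √(2 × 6.645 × 10⁻²⁷ × 1.070 × 10⁻²¹) = 3.771 × 10⁻²⁴ kg·m/s.
λ = h/p = 6.626 × 10⁻³⁴ / 3.771 × 10⁻²⁴ = 1.76 × 10⁻¹⁰ m = 176 pm.

λ = 176 pm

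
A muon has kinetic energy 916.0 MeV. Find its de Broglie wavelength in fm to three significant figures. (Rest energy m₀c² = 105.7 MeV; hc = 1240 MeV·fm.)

λ = 1.22 fm

Total energy E = KE + m₀c² = 916.0 + 105.7 = 1021.7 MeV.
(pc)² = E² − (m₀c²)² = (1021.7)² − (105.7)² = 1.033 × 10⁶ MeV², so pc = 1016 MeV.
λ = hc/(pc) = 1240 MeV·fm / 1016 MeV = 1.22 fm.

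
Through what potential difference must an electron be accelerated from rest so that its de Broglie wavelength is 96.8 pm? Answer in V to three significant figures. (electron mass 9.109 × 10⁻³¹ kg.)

V = 161 V

p = h/λ = 6.626 × 10⁻³⁴ / 9.680 × 10⁻¹¹ = 6.845 × 10⁻²⁴ kg·m/s.
KE = p²/(2m) = 2.572 × 10⁻¹⁷ J.
V = KE/e = 2.572 × 10⁻¹⁷ / (1.602 × 10⁻¹⁹) = 161 V.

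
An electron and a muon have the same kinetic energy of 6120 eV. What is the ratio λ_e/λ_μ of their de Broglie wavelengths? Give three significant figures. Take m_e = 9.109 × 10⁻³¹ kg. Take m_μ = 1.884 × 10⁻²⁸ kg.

λ_e/λ_μ = 14.4

At fixed KE, p = √(2mKE) so λ = h/p ∝ 1/√m.
λ_e/λ_μ = √(m_μ/m_e) = √(1.884 × 10⁻²⁸/9.109 × 10⁻³¹) = √(206.8) = 14.4.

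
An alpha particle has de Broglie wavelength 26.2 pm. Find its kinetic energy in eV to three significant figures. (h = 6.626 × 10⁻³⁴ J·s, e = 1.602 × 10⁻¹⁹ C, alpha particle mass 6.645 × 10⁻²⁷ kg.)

p = h/λ = 6.626 × 10⁻³⁴ / 2.620 × 10⁻¹¹ = 2.529 × 10⁻²³ kg·m/s.
KE = p²/(2m) = (2.529 × 10⁻²³)² / (2 × 6.645 × 10⁻²⁷) = 4.813 × 10⁻²⁰ J = 0.300 eV.

KE = 0.300 eV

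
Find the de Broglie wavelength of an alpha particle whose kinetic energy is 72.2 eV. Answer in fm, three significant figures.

KE = 72.2 eV = 1.157 × 10⁻¹⁷ J.
p = √(2mKE) = √(2 × 6.645 × 10⁻²⁷ × 1.157 × 10⁻¹⁷) = 3.921 × 10⁻²² kg·m/s.
λ = h/p = 6.626 × 10⁻³⁴ / 3.921 × 10⁻²² = 1.69 × 10⁻¹² m = 1690 fm.

λ = 1690 fm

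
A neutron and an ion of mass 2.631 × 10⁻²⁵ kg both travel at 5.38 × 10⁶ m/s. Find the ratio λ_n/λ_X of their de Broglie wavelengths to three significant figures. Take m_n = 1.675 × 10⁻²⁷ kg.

λ_n/λ_X = 157

At fixed v, p = mv so λ = h/(mv) ∝ 1/m.
λ_n/λ_X = m_X/m_n = 2.631 × 10⁻²⁵/1.675 × 10⁻²⁷ = 157.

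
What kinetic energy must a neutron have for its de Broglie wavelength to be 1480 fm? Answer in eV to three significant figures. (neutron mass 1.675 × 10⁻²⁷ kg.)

p = h/λ = 6.626 × 10⁻³⁴ / 1.480 × 10⁻¹² = 4.477 × 10⁻²² kg·m/s.
KE = p²/(2m) = (4.477 × 10⁻²²)² / (2 × 1.675 × 10⁻²⁷) = 5.983 × 10⁻¹⁷ J = 373 eV.

KE = 373 eV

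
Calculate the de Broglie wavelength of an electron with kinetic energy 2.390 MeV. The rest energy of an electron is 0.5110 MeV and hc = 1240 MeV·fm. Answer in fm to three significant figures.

λ = 434 fm

Total energy E = KE + m₀c² = 2.390 + 0.5110 = 2.9010 MeV.
(pc)² = E² − (m₀c²)² = (2.9010)² − (0.5110)² = 8.155 MeV², so pc = 2.856 MeV.
λ = hc/(pc) = 1240 MeV·fm / 2.856 MeV = 434 fm.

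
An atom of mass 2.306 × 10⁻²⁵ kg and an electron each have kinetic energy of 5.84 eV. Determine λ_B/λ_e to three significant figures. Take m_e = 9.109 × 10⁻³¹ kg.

At fixed KE, p = √(2mKE) so λ = h/p ∝ 1/√m.
λ_B/λ_e = √(m_e/m_B) = √(9.109 × 10⁻³¹/2.306 × 10⁻²⁵) = √(3.950 × 10⁻⁶) = 1.99 × 10⁻³.

λ_B/λ_e = 1.99 × 10⁻³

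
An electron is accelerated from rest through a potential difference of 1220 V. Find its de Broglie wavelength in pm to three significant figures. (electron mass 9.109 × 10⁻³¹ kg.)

KE = eV = 1.602 × 10⁻¹⁹ × 1220 = 1.954 × 10⁻¹⁶ J.
p = √(2mKE) = √(2 × 9.109 × 10⁻³¹ × 1.954 × 10⁻¹⁶) = 1.887 × 10⁻²³ kg·m/s.
λ = h/p = 6.626 × 10⁻³⁴ / 1.887 × 10⁻²³ = 3.51 × 10⁻¹¹ m = 35.1 pm.

λ = 35.1 pm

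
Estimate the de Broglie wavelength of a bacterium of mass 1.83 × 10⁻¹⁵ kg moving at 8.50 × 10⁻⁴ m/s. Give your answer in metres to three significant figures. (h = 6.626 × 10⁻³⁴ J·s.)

p = mv = 1.83 × 10⁻¹⁵ × 8.50 × 10⁻⁴ = 1.556 × 10⁻¹⁸ kg·m/s.
λ = h/p = 6.626 × 10⁻³⁴ / 1.556 × 10⁻¹⁸ = 4.26 × 10⁻¹⁶ m.

λ = 4.26 × 10⁻¹⁶ m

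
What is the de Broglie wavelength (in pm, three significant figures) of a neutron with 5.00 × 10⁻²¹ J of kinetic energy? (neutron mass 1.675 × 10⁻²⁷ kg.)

p = √(2mKE) = √(2 × 1.675 × 10⁻²⁷ × 5.000 × 10⁻²¹) = 4.093 × 10⁻²⁴ kg·m/s.
λ = h/p = 6.626 × 10⁻³⁴ / 4.093 × 10⁻²⁴ = 1.62 × 10⁻¹⁰ m = 162 pm.

λ = 162 pm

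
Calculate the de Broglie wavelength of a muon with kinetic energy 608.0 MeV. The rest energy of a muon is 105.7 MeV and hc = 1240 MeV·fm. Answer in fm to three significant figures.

Total energy E = KE + m₀c² = 608.0 + 105.7 = 713.7 MeV.
(pc)² = E² − (m₀c²)² = (713.7)² − (105.7)² = 4.982 × 10⁵ MeV², so pc = 705.8 MeV.
λ = hc/(pc) = 1240 MeV·fm / 705.8 MeV = 1.76 fm.

λ = 1.76 fm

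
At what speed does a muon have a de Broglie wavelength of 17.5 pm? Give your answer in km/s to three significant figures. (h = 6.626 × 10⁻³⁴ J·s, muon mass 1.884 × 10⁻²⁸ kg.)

v = 201 km/s

p = h/λ = 6.626 × 10⁻³⁴ / 1.750 × 10⁻¹¹ = 3.786 × 10⁻²³ kg·m/s.
v = p/m = 3.786 × 10⁻²³ / 1.884 × 10⁻²⁸ = 2.01 × 10⁵ m/s = 201 km/s.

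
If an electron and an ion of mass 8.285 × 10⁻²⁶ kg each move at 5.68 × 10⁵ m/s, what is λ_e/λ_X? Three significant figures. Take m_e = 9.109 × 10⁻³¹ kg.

At fixed v, p = mv so λ = h/(mv) ∝ 1/m.
λ_e/λ_X = m_X/m_e = 8.285 × 10⁻²⁶/9.109 × 10⁻³¹ = 9.10 × 10⁴.

λ_e/λ_X = 9.10 × 10⁴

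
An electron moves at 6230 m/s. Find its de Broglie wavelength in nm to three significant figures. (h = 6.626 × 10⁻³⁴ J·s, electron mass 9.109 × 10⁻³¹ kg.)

λ = 117 nm

p = mv = 9.109 × 10⁻³¹ × 6230 = 5.675 × 10⁻²⁷ kg·m/s.
λ = h/p = 6.626 × 10⁻³⁴ / 5.675 × 10⁻²⁷ = 1.17 × 10⁻⁷ m = 117 nm.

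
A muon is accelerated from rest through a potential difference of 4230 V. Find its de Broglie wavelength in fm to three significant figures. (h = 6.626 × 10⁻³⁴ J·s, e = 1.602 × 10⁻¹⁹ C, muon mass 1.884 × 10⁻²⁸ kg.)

KE = eV = 1.602 × 10⁻¹⁹ × 4230 = 6.776 × 10⁻¹⁶ J.
p = √(2mKE) = √(2 × 1.884 × 10⁻²⁸ × 6.776 × 10⁻¹⁶) = 5.053 × 10⁻²² kg·m/s.
λ = h/p = 6.626 × 10⁻³⁴ / 5.053 × 10⁻²² = 1.31 × 10⁻¹² m = 1310 fm.

λ = 1310 fm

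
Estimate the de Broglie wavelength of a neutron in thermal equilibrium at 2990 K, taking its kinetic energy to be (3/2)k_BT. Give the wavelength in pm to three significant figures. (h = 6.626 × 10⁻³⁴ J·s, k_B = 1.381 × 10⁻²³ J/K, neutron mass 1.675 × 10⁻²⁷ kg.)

KE = (3/2)k_BT = 1.5 × 1.381 × 10⁻²³ × 2990 = 6.194 × 10⁻²⁰ J.
p = √(2mKE) = √(2 × 1.675 × 10⁻²⁷ × 6.194 × 10⁻²⁰) = 1.440 × 10⁻²³ kg·m/s.
λ = h/p = 4.60 × 10⁻¹¹ m = 46.0 pm.

λ = 46.0 pm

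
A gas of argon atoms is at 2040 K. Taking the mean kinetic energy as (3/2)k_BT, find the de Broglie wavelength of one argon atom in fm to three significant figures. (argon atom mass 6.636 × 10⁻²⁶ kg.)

λ = 8850 fm

KE = (3/2)k_BT = 1.5 × 1.381 × 10⁻²³ × 2040 = 4.226 × 10⁻²⁰ J.
p = √(2mKE) = √(2 × 6.636 × 10⁻²⁶ × 4.226 × 10⁻²⁰) = 7.489 × 10⁻²³ kg·m/s.
λ = h/p = 8.85 × 10⁻¹² m = 8850 fm.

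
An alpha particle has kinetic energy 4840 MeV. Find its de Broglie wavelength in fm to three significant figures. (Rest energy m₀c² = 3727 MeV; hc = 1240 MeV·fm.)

λ = 0.161 fm

Total energy E = KE + m₀c² = 4840 + 3727 = 8567 MeV.
(pc)² = E² − (m₀c²)² = (8567)² − (3727)² = 5.950 × 10⁷ MeV², so pc = 7714 MeV.
λ = hc/(pc) = 1240 MeV·fm / 7714 MeV = 0.161 fm.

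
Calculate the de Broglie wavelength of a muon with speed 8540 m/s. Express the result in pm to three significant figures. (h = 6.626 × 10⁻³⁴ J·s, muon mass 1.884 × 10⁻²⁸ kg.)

p = mv = 1.884 × 10⁻²⁸ × 8540 = 1.609 × 10⁻²⁴ kg·m/s.
λ = h/p = 6.626 × 10⁻³⁴ / 1.609 × 10⁻²⁴ = 4.12 × 10⁻¹⁰ m = 412 pm.

λ = 412 pm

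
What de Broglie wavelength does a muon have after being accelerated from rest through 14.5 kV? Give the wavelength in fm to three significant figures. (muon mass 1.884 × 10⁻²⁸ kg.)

λ = 708 fm

KE = eV = 1.602 × 10⁻¹⁹ × 1.450 × 10⁴ = 2.323 × 10⁻¹⁵ J.
p = √(2mKE) = √(2 × 1.884 × 10⁻²⁸ × 2.323 × 10⁻¹⁵) = 9.356 × 10⁻²² kg·m/s.
λ = h/p = 6.626 × 10⁻³⁴ / 9.356 × 10⁻²² = 7.08 × 10⁻¹³ m = 708 fm.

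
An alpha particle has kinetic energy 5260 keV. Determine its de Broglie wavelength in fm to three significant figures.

KE = 5260 keV = 8.427 × 10⁻¹³ J.
p = √(2mKE) = √(2 × 6.645 × 10⁻²⁷ × 8.427 × 10⁻¹³) = 1.058 × 10⁻¹⁹ kg·m/s.
λ = h/p = 6.626 × 10⁻³⁴ / 1.058 × 10⁻¹⁹ = 6.26 × 10⁻¹⁵ m = 6.26 fm.

λ = 6.26 fm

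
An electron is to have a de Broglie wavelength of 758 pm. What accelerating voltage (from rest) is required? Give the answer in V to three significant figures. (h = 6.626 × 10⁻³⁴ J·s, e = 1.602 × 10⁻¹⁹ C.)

p = h/λ = 6.626 × 10⁻³⁴ / 7.580 × 10⁻¹⁰ = 8.741 × 10⁻²⁵ kg·m/s.
KE = p²/(2m) = 4.194 × 10⁻¹⁹ J.
V = KE/e = 4.194 × 10⁻¹⁹ / (1.602 × 10⁻¹⁹) = 2.62 V.

V = 2.62 V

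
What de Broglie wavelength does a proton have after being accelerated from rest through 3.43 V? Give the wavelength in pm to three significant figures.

KE = eV = 1.602 × 10⁻¹⁹ × 3.430 = 5.495 × 10⁻¹⁹ J.
p = √(2mKE) = √(2 × 1.673 × 10⁻²⁷ × 5.495 × 10⁻¹⁹) = 4.288 × 10⁻²³ kg·m/s.
λ = h/p = 6.626 × 10⁻³⁴ / 4.288 × 10⁻²³ = 1.55 × 10⁻¹¹ m = 15.5 pm.

λ = 15.5 pm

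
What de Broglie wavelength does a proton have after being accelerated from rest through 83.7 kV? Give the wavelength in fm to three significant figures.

KE = eV = 1.602 × 10⁻¹⁹ × 8.370 × 10⁴ = 1.341 × 10⁻¹⁴ J.
p = √(2mKE) = √(2 × 1.673 × 10⁻²⁷ × 1.341 × 10⁻¹⁴) = 6.698 × 10⁻²¹ kg·m/s.
λ = h/p = 6.626 × 10⁻³⁴ / 6.698 × 10⁻²¹ = 9.89 × 10⁻¹⁴ m = 98.9 fm.

λ = 98.9 fm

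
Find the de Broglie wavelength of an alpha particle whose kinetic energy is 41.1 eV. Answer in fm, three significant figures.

KE = 41.1 eV = 6.584 × 10⁻¹⁸ J.
p = √(2mKE) = √(2 × 6.645 × 10⁻²⁷ × 6.584 × 10⁻¹⁸) = 2.958 × 10⁻²² kg·m/s.
λ = h/p = 6.626 × 10⁻³⁴ / 2.958 × 10⁻²² = 2.24 × 10⁻¹² m = 2240 fm.

λ = 2240 fm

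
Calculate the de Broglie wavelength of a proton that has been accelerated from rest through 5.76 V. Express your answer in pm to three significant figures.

KE = eV = 1.602 × 10⁻¹⁹ × 5.760 = 9.228 × 10⁻¹⁹ J.
p = √(2mKE) = √(2 × 1.673 × 10⁻²⁷ × 9.228 × 10⁻¹⁹) = 5.557 × 10⁻²³ kg·m/s.
λ = h/p = 6.626 × 10⁻³⁴ / 5.557 × 10⁻²³ = 1.19 × 10⁻¹¹ m = 11.9 pm.

λ = 11.9 pm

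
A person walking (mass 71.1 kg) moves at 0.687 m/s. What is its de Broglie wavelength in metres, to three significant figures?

p = mv = 71.1 × 0.687 = 4.885 × 10¹ kg·m/s.
λ = h/p = 6.626 × 10⁻³⁴ / 4.885 × 10¹ = 1.36 × 10⁻³⁵ m.

λ = 1.36 × 10⁻³⁵ m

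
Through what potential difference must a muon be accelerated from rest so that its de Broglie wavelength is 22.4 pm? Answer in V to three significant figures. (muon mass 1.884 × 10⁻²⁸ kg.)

p = h/λ = 6.626 × 10⁻³⁴ / 2.240 × 10⁻¹¹ = 2.958 × 10⁻²³ kg·m/s.
KE = p²/(2m) = 2.322 × 10⁻¹⁸ J.
V = KE/e = 2.322 × 10⁻¹⁸ / (1.602 × 10⁻¹⁹) = 14.5 V.

V = 14.5 V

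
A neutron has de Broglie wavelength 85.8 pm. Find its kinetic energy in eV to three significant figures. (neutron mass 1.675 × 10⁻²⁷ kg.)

KE = 0.111 eV

p = h/λ = 6.626 × 10⁻³⁴ / 8.580 × 10⁻¹¹ = 7.723 × 10⁻²⁴ kg·m/s.
KE = p²/(2m) = (7.723 × 10⁻²⁴)² / (2 × 1.675 × 10⁻²⁷) = 1.780 × 10⁻²⁰ J = 0.111 eV.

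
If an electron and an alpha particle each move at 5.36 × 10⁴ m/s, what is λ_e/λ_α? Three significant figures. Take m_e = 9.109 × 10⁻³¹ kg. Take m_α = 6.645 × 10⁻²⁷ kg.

At fixed v, p = mv so λ = h/(mv) ∝ 1/m.
λ_e/λ_α = m_α/m_e = 6.645 × 10⁻²⁷/9.109 × 10⁻³¹ = 7290.

λ_e/λ_α = 7290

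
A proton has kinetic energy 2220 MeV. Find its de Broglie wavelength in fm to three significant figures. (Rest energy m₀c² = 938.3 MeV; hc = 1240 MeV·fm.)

λ = 0.411 fm

Total energy E = KE + m₀c² = 2220 + 938.3 = 3158.3 MeV.
(pc)² = E² − (m₀c²)² = (3158.3)² − (938.3)² = 9.094 × 10⁶ MeV², so pc = 3016 MeV.
λ = hc/(pc) = 1240 MeV·fm / 3016 MeV = 0.411 fm.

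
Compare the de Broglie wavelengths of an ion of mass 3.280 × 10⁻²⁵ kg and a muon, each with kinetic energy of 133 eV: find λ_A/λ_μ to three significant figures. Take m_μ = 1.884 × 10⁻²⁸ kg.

λ_A/λ_μ = 0.0240

At fixed KE, p = √(2mKE) so λ = h/p ∝ 1/√m.
λ_A/λ_μ = √(m_μ/m_A) = √(1.884 × 10⁻²⁸/3.280 × 10⁻²⁵) = √(5.744 × 10⁻⁴) = 0.0240.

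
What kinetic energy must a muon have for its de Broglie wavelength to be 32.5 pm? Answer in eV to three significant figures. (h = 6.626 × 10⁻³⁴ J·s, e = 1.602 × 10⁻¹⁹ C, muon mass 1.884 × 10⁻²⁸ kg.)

KE = 6.89 eV

p = h/λ = 6.626 × 10⁻³⁴ / 3.250 × 10⁻¹¹ = 2.039 × 10⁻²³ kg·m/s.
KE = p²/(2m) = (2.039 × 10⁻²³)² / (2 × 1.884 × 10⁻²⁸) = 1.103 × 10⁻¹⁸ J = 6.89 eV.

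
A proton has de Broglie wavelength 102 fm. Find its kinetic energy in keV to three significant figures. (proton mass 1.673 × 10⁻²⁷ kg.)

KE = 78.7 keV

p = h/λ = 6.626 × 10⁻³⁴ / 1.020 × 10⁻¹³ = 6.496 × 10⁻²¹ kg·m/s.
KE = p²/(2m) = (6.496 × 10⁻²¹)² / (2 × 1.673 × 10⁻²⁷) = 1.261 × 10⁻¹⁴ J = 78.7 keV.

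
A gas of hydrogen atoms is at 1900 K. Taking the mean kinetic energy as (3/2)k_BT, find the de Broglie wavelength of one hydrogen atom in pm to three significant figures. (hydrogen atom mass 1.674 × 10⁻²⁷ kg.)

λ = 57.7 pm

KE = (3/2)k_BT = 1.5 × 1.381 × 10⁻²³ × 1900 = 3.936 × 10⁻²⁰ J.
p = √(2mKE) = √(2 × 1.674 × 10⁻²⁷ × 3.936 × 10⁻²⁰) = 1.148 × 10⁻²³ kg·m/s.
λ = h/p = 5.77 × 10⁻¹¹ m = 57.7 pm.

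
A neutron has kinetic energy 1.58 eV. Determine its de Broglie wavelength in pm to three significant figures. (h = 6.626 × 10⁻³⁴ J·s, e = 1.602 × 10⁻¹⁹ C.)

λ = 22.8 pm

KE = 1.58 eV = 2.531 × 10⁻¹⁹ J.
p = √(2mKE) = √(2 × 1.675 × 10⁻²⁷ × 2.531 × 10⁻¹⁹) = 2.912 × 10⁻²³ kg·m/s.
λ = h/p = 6.626 × 10⁻³⁴ / 2.912 × 10⁻²³ = 2.28 × 10⁻¹¹ m = 22.8 pm.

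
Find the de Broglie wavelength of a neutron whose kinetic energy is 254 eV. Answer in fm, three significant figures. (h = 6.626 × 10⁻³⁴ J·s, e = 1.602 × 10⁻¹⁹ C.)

KE = 254 eV = 4.069 × 10⁻¹⁷ J.
p = √(2mKE) = √(2 × 1.675 × 10⁻²⁷ × 4.069 × 10⁻¹⁷) = 3.692 × 10⁻²² kg·m/s.
λ = h/p = 6.626 × 10⁻³⁴ / 3.692 × 10⁻²² = 1.79 × 10⁻¹² m = 1790 fm.

λ = 1790 fm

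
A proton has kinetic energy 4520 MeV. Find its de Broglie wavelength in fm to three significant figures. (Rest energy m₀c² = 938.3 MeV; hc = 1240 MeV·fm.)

λ = 0.231 fm

Total energy E = KE + m₀c² = 4520 + 938.3 = 5458.3 MeV.
(pc)² = E² − (m₀c²)² = (5458.3)² − (938.3)² = 2.891 × 10⁷ MeV², so pc = 5377 MeV.
λ = hc/(pc) = 1240 MeV·fm / 5377 MeV = 0.231 fm.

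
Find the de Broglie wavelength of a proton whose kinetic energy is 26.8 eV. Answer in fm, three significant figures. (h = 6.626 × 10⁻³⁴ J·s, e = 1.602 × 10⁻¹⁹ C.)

λ = 5530 fm

KE = 26.8 eV = 4.293 × 10⁻¹⁸ J.
p = √(2mKE) = √(2 × 1.673 × 10⁻²⁷ × 4.293 × 10⁻¹⁸) = 1.199 × 10⁻²² kg·m/s.
λ = h/p = 6.626 × 10⁻³⁴ / 1.199 × 10⁻²² = 5.53 × 10⁻¹² m = 5530 fm.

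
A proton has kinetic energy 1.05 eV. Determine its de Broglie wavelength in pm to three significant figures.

KE = 1.05 eV = 1.682 × 10⁻¹⁹ J.
p = √(2mKE) = √(2 × 1.673 × 10⁻²⁷ × 1.682 × 10⁻¹⁹) = 2.372 × 10⁻²³ kg·m/s.
λ = h/p = 6.626 × 10⁻³⁴ / 2.372 × 10⁻²³ = 2.79 × 10⁻¹¹ m = 27.9 pm.

λ = 27.9 pm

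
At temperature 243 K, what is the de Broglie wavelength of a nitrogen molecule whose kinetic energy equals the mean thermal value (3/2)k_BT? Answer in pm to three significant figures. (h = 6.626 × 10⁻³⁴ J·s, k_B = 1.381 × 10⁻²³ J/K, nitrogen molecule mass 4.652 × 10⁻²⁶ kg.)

λ = 30.6 pm

KE = (3/2)k_BT = 1.5 × 1.381 × 10⁻²³ × 243 = 5.034 × 10⁻²¹ J.
p = √(2mKE) = √(2 × 4.652 × 10⁻²⁶ × 5.034 × 10⁻²¹) = 2.164 × 10⁻²³ kg·m/s.
λ = h/p = 3.06 × 10⁻¹¹ m = 30.6 pm.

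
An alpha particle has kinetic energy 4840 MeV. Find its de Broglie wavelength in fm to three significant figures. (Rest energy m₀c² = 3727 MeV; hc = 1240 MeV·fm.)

λ = 0.161 fm

Total energy E = KE + m₀c² = 4840 + 3727 = 8567 MeV.
(pc)² = E² − (m₀c²)² = (8567)² − (3727)² = 5.950 × 10⁷ MeV², so pc = 7714 MeV.
λ = hc/(pc) = 1240 MeV·fm / 7714 MeV = 0.161 fm.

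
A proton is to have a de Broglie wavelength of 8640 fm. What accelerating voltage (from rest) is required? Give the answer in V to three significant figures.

V = 11.0 V

p = h/λ = 6.626 × 10⁻³⁴ / 8.640 × 10⁻¹² = 7.669 × 10⁻²³ kg·m/s.
KE = p²/(2m) = 1.758 × 10⁻¹⁸ J.
V = KE/e = 1.758 × 10⁻¹⁸ / (1.602 × 10⁻¹⁹) = 11.0 V.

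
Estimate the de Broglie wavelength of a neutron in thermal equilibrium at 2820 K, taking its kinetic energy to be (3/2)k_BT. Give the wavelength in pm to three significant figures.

KE = (3/2)k_BT = 1.5 × 1.381 × 10⁻²³ × 2820 = 5.842 × 10⁻²⁰ J.
p = √(2mKE) = √(2 × 1.675 × 10⁻²⁷ × 5.842 × 10⁻²⁰) = 1.399 × 10⁻²³ kg·m/s.
λ = h/p = 4.74 × 10⁻¹¹ m = 47.4 pm.

λ = 47.4 pm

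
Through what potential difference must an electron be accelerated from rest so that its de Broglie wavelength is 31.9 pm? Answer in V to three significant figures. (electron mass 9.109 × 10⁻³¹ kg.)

p = h/λ = 6.626 × 10⁻³⁴ / 3.190 × 10⁻¹¹ = 2.077 × 10⁻²³ kg·m/s.
KE = p²/(2m) = 2.368 × 10⁻¹⁶ J.
V = KE/e = 2.368 × 10⁻¹⁶ / (1.602 × 10⁻¹⁹) = 1480 V.

V = 1480 V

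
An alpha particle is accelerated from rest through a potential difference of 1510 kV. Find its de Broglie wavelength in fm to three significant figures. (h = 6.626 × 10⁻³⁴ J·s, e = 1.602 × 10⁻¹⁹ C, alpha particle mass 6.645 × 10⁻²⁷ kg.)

λ = 8.26 fm

KE = 2eV = 2 × 1.602 × 10⁻¹⁹ × 1.510 × 10⁶ = 4.838 × 10⁻¹³ J.
p = √(2mKE) = √(2 × 6.645 × 10⁻²⁷ × 4.838 × 10⁻¹³) = 8.019 × 10⁻²⁰ kg·m/s.
λ = h/p = 6.626 × 10⁻³⁴ / 8.019 × 10⁻²⁰ = 8.26 × 10⁻¹⁵ m = 8.26 fm.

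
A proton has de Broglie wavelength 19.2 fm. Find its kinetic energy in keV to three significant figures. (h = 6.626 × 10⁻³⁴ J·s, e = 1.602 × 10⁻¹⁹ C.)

p = h/λ = 6.626 × 10⁻³⁴ / 1.920 × 10⁻¹⁴ = 3.451 × 10⁻²⁰ kg·m/s.
KE = p²/(2m) = (3.451 × 10⁻²⁰)² / (2 × 1.673 × 10⁻²⁷) = 3.559 × 10⁻¹³ J = 2220 keV.

KE = 2220 keV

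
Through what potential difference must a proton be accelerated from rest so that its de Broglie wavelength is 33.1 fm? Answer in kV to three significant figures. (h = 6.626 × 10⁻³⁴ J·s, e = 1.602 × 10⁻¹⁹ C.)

V = 748 kV

p = h/λ = 6.626 × 10⁻³⁴ / 3.310 × 10⁻¹⁴ = 2.002 × 10⁻²⁰ kg·m/s.
KE = p²/(2m) = 1.198 × 10⁻¹³ J.
V = KE/e = 1.198 × 10⁻¹³ / (1.602 × 10⁻¹⁹) = 748 kV.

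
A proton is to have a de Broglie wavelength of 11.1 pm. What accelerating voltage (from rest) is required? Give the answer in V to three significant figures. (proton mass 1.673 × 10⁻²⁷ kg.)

p = h/λ = 6.626 × 10⁻³⁴ / 1.110 × 10⁻¹¹ = 5.969 × 10⁻²³ kg·m/s.
KE = p²/(2m) = 1.065 × 10⁻¹⁸ J.
V = KE/e = 1.065 × 10⁻¹⁸ / (1.602 × 10⁻¹⁹) = 6.65 V.

V = 6.65 V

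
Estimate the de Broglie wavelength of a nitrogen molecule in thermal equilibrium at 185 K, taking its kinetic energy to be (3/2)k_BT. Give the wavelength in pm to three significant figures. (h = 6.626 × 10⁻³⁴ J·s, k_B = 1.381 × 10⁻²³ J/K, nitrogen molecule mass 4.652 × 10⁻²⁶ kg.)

λ = 35.1 pm

KE = (3/2)k_BT = 1.5 × 1.381 × 10⁻²³ × 185 = 3.832 × 10⁻²¹ J.
p = √(2mKE) = √(2 × 4.652 × 10⁻²⁶ × 3.832 × 10⁻²¹) = 1.888 × 10⁻²³ kg·m/s.
λ = h/p = 3.51 × 10⁻¹¹ m = 35.1 pm.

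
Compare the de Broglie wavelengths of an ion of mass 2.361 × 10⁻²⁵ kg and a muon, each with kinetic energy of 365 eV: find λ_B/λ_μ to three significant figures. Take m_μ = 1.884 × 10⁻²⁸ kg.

λ_B/λ_μ = 0.0282

At fixed KE, p = √(2mKE) so λ = h/p ∝ 1/√m.
λ_B/λ_μ = √(m_μ/m_B) = √(1.884 × 10⁻²⁸/2.361 × 10⁻²⁵) = √(7.980 × 10⁻⁴) = 0.0282.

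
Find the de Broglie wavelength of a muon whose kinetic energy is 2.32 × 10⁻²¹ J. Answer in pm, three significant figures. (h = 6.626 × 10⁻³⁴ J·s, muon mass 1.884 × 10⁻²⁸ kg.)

p = √(2mKE) = √(2 × 1.884 × 10⁻²⁸ × 2.320 × 10⁻²¹) = 9.350 × 10⁻²⁵ kg·m/s.
λ = h/p = 6.626 × 10⁻³⁴ / 9.350 × 10⁻²⁵ = 7.09 × 10⁻¹⁰ m = 709 pm.

λ = 709 pm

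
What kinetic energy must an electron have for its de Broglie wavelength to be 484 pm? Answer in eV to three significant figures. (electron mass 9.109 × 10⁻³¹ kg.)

KE = 6.42 eV

p = h/λ = 6.626 × 10⁻³⁴ / 4.840 × 10⁻¹⁰ = 1.369 × 10⁻²⁴ kg·m/s.
KE = p²/(2m) = (1.369 × 10⁻²⁴)² / (2 × 9.109 × 10⁻³¹) = 1.029 × 10⁻¹⁸ J = 6.42 eV.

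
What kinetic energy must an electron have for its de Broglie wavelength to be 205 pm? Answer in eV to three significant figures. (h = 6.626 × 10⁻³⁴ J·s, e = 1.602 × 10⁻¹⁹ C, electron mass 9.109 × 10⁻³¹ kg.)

p = h/λ = 6.626 × 10⁻³⁴ / 2.050 × 10⁻¹⁰ = 3.232 × 10⁻²⁴ kg·m/s.
KE = p²/(2m) = (3.232 × 10⁻²⁴)² / (2 × 9.109 × 10⁻³¹) = 5.734 × 10⁻¹⁸ J = 35.8 eV.

KE = 35.8 eV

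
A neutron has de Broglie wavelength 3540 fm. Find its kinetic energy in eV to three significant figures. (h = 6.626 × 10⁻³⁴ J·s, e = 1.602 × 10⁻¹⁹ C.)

KE = 65.3 eV

p = h/λ = 6.626 × 10⁻³⁴ / 3.540 × 10⁻¹² = 1.872 × 10⁻²² kg·m/s.
KE = p²/(2m) = (1.872 × 10⁻²²)² / (2 × 1.675 × 10⁻²⁷) = 1.046 × 10⁻¹⁷ J = 65.3 eV.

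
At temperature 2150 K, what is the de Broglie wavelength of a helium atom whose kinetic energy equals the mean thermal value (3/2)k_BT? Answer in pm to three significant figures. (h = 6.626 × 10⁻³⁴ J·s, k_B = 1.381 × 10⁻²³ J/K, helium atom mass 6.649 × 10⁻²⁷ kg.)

λ = 27.2 pm

KE = (3/2)k_BT = 1.5 × 1.381 × 10⁻²³ × 2150 = 4.454 × 10⁻²⁰ J.
p = √(2mKE) = √(2 × 6.649 × 10⁻²⁷ × 4.454 × 10⁻²⁰) = 2.434 × 10⁻²³ kg·m/s.
λ = h/p = 2.72 × 10⁻¹¹ m = 27.2 pm.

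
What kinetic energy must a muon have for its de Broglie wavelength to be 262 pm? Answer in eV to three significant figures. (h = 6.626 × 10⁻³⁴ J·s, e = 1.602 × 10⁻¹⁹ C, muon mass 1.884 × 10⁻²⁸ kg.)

KE = 0.106 eV

p = h/λ = 6.626 × 10⁻³⁴ / 2.620 × 10⁻¹⁰ = 2.529 × 10⁻²⁴ kg·m/s.
KE = p²/(2m) = (2.529 × 10⁻²⁴)² / (2 × 1.884 × 10⁻²⁸) = 1.697 × 10⁻²⁰ J = 0.106 eV.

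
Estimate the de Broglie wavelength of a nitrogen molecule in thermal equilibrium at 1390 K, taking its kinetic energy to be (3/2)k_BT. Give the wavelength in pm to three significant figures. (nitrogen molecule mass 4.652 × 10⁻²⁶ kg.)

KE = (3/2)k_BT = 1.5 × 1.381 × 10⁻²³ × 1390 = 2.879 × 10⁻²⁰ J.
p = √(2mKE) = √(2 × 4.652 × 10⁻²⁶ × 2.879 × 10⁻²⁰) = 5.176 × 10⁻²³ kg·m/s.
λ = h/p = 1.28 × 10⁻¹¹ m = 12.8 pm.

λ = 12.8 pm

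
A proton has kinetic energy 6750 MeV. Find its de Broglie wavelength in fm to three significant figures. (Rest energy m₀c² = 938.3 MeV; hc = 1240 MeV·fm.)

λ = 0.162 fm

Total energy E = KE + m₀c² = 6750 + 938.3 = 7688.3 MeV.
(pc)² = E² − (m₀c²)² = (7688.3)² − (938.3)² = 5.823 × 10⁷ MeV², so pc = 7631 MeV.
λ = hc/(pc) = 1240 MeV·fm / 7631 MeV = 0.162 fm.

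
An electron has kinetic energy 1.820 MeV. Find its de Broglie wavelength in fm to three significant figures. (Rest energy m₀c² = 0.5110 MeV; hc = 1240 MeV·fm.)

Total energy E = KE + m₀c² = 1.820 + 0.5110 = 2.3310 MeV.
(pc)² = E² − (m₀c²)² = (2.3310)² − (0.5110)² = 5.172 MeV², so pc = 2.274 MeV.
λ = hc/(pc) = 1240 MeV·fm / 2.274 MeV = 545 fm.

λ = 545 fm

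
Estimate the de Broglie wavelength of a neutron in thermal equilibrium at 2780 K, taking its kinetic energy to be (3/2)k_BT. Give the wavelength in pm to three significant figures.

KE = (3/2)k_BT = 1.5 × 1.381 × 10⁻²³ × 2780 = 5.759 × 10⁻²⁰ J.
p = √(2mKE) = √(2 × 1.675 × 10⁻²⁷ × 5.759 × 10⁻²⁰) = 1.389 × 10⁻²³ kg·m/s.
λ = h/p = 4.77 × 10⁻¹¹ m = 47.7 pm.

λ = 47.7 pm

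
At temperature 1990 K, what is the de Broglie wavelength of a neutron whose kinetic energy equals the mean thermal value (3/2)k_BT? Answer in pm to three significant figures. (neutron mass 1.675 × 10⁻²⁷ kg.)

λ = 56.4 pm

KE = (3/2)k_BT = 1.5 × 1.381 × 10⁻²³ × 1990 = 4.122 × 10⁻²⁰ J.
p = √(2mKE) = √(2 × 1.675 × 10⁻²⁷ × 4.122 × 10⁻²⁰) = 1.175 × 10⁻²³ kg·m/s.
λ = h/p = 5.64 × 10⁻¹¹ m = 56.4 pm.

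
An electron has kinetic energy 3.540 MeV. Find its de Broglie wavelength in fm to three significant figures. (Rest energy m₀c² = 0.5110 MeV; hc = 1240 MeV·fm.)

λ = 309 fm

Total energy E = KE + m₀c² = 3.540 + 0.5110 = 4.0510 MeV.
(pc)² = E² − (m₀c²)² = (4.0510)² − (0.5110)² = 16.15 MeV², so pc = 4.019 MeV.
λ = hc/(pc) = 1240 MeV·fm / 4.019 MeV = 309 fm.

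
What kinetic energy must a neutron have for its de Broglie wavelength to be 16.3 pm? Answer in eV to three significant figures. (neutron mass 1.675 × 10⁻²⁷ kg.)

p = h/λ = 6.626 × 10⁻³⁴ / 1.630 × 10⁻¹¹ = 4.065 × 10⁻²³ kg·m/s.
KE = p²/(2m) = (4.065 × 10⁻²³)² / (2 × 1.675 × 10⁻²⁷) = 4.933 × 10⁻¹⁹ J = 3.08 eV.

KE = 3.08 eV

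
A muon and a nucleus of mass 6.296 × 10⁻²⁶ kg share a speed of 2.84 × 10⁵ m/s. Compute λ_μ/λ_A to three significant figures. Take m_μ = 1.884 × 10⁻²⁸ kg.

λ_μ/λ_A = 334

At fixed v, p = mv so λ = h/(mv) ∝ 1/m.
λ_μ/λ_A = m_A/m_μ = 6.296 × 10⁻²⁶/1.884 × 10⁻²⁸ = 334.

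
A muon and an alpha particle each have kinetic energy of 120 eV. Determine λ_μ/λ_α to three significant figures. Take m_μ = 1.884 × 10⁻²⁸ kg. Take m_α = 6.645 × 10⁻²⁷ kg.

λ_μ/λ_α = 5.94

At fixed KE, p = √(2mKE) so λ = h/p ∝ 1/√m.
λ_μ/λ_α = √(m_α/m_μ) = √(6.645 × 10⁻²⁷/1.884 × 10⁻²⁸) = √(35.27) = 5.94.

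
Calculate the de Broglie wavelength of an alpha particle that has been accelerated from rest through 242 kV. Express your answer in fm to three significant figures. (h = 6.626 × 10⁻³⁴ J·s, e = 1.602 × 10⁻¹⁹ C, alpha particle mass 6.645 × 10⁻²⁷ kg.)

λ = 20.6 fm

KE = 2eV = 2 × 1.602 × 10⁻¹⁹ × 2.420 × 10⁵ = 7.754 × 10⁻¹⁴ J.
p = √(2mKE) = √(2 × 6.645 × 10⁻²⁷ × 7.754 × 10⁻¹⁴) = 3.210 × 10⁻²⁰ kg·m/s.
λ = h/p = 6.626 × 10⁻³⁴ / 3.210 × 10⁻²⁰ = 2.06 × 10⁻¹⁴ m = 20.6 fm.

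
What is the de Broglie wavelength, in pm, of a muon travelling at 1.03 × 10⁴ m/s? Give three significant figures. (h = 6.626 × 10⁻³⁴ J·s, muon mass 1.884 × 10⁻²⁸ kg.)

λ = 341 pm

p = mv = 1.884 × 10⁻²⁸ × 1.03 × 10⁴ = 1.941 × 10⁻²⁴ kg·m/s.
λ = h/p = 6.626 × 10⁻³⁴ / 1.941 × 10⁻²⁴ = 3.41 × 10⁻¹⁰ m = 341 pm.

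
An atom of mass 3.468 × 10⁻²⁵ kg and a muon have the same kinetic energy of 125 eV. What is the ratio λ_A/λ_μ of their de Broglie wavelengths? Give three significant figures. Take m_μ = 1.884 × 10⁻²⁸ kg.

λ_A/λ_μ = 0.0233

At fixed KE, p = √(2mKE) so λ = h/p ∝ 1/√m.
λ_A/λ_μ = √(m_μ/m_A) = √(1.884 × 10⁻²⁸/3.468 × 10⁻²⁵) = √(5.433 × 10⁻⁴) = 0.0233.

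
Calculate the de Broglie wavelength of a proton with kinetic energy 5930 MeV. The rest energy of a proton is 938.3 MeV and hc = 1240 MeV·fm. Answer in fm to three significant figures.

λ = 0.182 fm

Total energy E = KE + m₀c² = 5930 + 938.3 = 6868.3 MeV.
(pc)² = E² − (m₀c²)² = (6868.3)² − (938.3)² = 4.629 × 10⁷ MeV², so pc = 6804 MeV.
λ = hc/(pc) = 1240 MeV·fm / 6804 MeV = 0.182 fm.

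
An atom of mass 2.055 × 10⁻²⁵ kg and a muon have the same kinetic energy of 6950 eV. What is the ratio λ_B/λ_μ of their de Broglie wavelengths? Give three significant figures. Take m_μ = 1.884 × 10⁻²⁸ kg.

At fixed KE, p = √(2mKE) so λ = h/p ∝ 1/√m.
λ_B/λ_μ = √(m_μ/m_B) = √(1.884 × 10⁻²⁸/2.055 × 10⁻²⁵) = √(9.168 × 10⁻⁴) = 0.0303.

λ_B/λ_μ = 0.0303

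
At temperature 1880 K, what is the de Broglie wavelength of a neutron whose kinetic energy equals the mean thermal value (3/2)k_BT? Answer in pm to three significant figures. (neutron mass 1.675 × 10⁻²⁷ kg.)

KE = (3/2)k_BT = 1.5 × 1.381 × 10⁻²³ × 1880 = 3.894 × 10⁻²⁰ J.
p = √(2mKE) = √(2 × 1.675 × 10⁻²⁷ × 3.894 × 10⁻²⁰) = 1.142 × 10⁻²³ kg·m/s.
λ = h/p = 5.80 × 10⁻¹¹ m = 58.0 pm.

λ = 58.0 pm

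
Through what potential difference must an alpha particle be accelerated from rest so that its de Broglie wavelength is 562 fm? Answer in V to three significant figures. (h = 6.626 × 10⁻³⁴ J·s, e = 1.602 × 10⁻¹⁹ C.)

p = h/λ = 6.626 × 10⁻³⁴ / 5.620 × 10⁻¹³ = 1.179 × 10⁻²¹ kg·m/s.
KE = p²/(2m) = 1.046 × 10⁻¹⁶ J.
V = KE/2e = 1.046 × 10⁻¹⁶ / (2 × 1.602 × 10⁻¹⁹) = 326 V.

V = 326 V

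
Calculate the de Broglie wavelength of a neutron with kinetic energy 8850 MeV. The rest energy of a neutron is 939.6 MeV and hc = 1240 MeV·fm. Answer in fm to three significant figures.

λ = 0.127 fm

Total energy E = KE + m₀c² = 8850 + 939.6 = 9789.6 MeV.
(pc)² = E² − (m₀c²)² = (9789.6)² − (939.6)² = 9.495 × 10⁷ MeV², so pc = 9744 MeV.
λ = hc/(pc) = 1240 MeV·fm / 9744 MeV = 0.127 fm.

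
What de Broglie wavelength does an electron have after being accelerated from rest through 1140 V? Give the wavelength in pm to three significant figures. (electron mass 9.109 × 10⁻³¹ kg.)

λ = 36.3 pm

KE = eV = 1.602 × 10⁻¹⁹ × 1140 = 1.826 × 10⁻¹⁶ J.
p = √(2mKE) = √(2 × 9.109 × 10⁻³¹ × 1.826 × 10⁻¹⁶) = 1.824 × 10⁻²³ kg·m/s.
λ = h/p = 6.626 × 10⁻³⁴ / 1.824 × 10⁻²³ = 3.63 × 10⁻¹¹ m = 36.3 pm.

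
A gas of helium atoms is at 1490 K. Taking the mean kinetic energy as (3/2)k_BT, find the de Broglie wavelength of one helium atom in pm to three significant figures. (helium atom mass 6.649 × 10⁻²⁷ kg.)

λ = 32.7 pm

KE = (3/2)k_BT = 1.5 × 1.381 × 10⁻²³ × 1490 = 3.087 × 10⁻²⁰ J.
p = √(2mKE) = √(2 × 6.649 × 10⁻²⁷ × 3.087 × 10⁻²⁰) = 2.026 × 10⁻²³ kg·m/s.
λ = h/p = 3.27 × 10⁻¹¹ m = 32.7 pm.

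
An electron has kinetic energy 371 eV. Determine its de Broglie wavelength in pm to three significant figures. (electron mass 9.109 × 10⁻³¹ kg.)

λ = 63.7 pm

KE = 371 eV = 5.943 × 10⁻¹⁷ J.
p = √(2mKE) = √(2 × 9.109 × 10⁻³¹ × 5.943 × 10⁻¹⁷) = 1.041 × 10⁻²³ kg·m/s.
λ = h/p = 6.626 × 10⁻³⁴ / 1.041 × 10⁻²³ = 6.37 × 10⁻¹¹ m = 63.7 pm.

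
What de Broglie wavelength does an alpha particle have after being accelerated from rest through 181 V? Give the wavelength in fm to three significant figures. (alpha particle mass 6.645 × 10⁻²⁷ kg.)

KE = 2eV = 2 × 1.602 × 10⁻¹⁹ × 181.0 = 5.799 × 10⁻¹⁷ J.
p = √(2mKE) = √(2 × 6.645 × 10⁻²⁷ × 5.799 × 10⁻¹⁷) = 8.779 × 10⁻²² kg·m/s.
λ = h/p = 6.626 × 10⁻³⁴ / 8.779 × 10⁻²² = 7.55 × 10⁻¹³ m = 755 fm.

λ = 755 fm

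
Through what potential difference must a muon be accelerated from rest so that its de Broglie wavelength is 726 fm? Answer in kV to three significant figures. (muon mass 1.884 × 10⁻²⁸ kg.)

p = h/λ = 6.626 × 10⁻³⁴ / 7.260 × 10⁻¹³ = 9.127 × 10⁻²² kg·m/s.
KE = p²/(2m) = 2.211 × 10⁻¹⁵ J.
V = KE/e = 2.211 × 10⁻¹⁵ / (1.602 × 10⁻¹⁹) = 13.8 kV.

V = 13.8 kV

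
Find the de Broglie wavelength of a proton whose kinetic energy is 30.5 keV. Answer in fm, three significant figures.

λ = 164 fm

KE = 30.5 keV = 4.886 × 10⁻¹⁵ J.
p = √(2mKE) = √(2 × 1.673 × 10⁻²⁷ × 4.886 × 10⁻¹⁵) = 4.043 × 10⁻²¹ kg·m/s.
λ = h/p = 6.626 × 10⁻³⁴ / 4.043 × 10⁻²¹ = 1.64 × 10⁻¹³ m = 164 fm.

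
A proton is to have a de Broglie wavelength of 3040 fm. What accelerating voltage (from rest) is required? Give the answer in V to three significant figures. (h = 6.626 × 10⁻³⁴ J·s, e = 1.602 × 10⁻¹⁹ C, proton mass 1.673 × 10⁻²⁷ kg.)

p = h/λ = 6.626 × 10⁻³⁴ / 3.040 × 10⁻¹² = 2.180 × 10⁻²² kg·m/s.
KE = p²/(2m) = 1.420 × 10⁻¹⁷ J.
V = KE/e = 1.420 × 10⁻¹⁷ / (1.602 × 10⁻¹⁹) = 88.6 V.

V = 88.6 V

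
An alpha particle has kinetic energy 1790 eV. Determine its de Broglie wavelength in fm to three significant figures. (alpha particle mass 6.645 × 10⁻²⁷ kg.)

KE = 1790 eV = 2.868 × 10⁻¹⁶ J.
p = √(2mKE) = √(2 × 6.645 × 10⁻²⁷ × 2.868 × 10⁻¹⁶) = 1.952 × 10⁻²¹ kg·m/s.
λ = h/p = 6.626 × 10⁻³⁴ / 1.952 × 10⁻²¹ = 3.39 × 10⁻¹³ m = 339 fm.

λ = 339 fm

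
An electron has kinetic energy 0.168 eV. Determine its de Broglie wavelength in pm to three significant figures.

λ = 2990 pm

KE = 0.168 eV = 2.691 × 10⁻²⁰ J.
p = √(2mKE) = √(2 × 9.109 × 10⁻³¹ × 2.691 × 10⁻²⁰) = 2.214 × 10⁻²⁵ kg·m/s.
λ = h/p = 6.626 × 10⁻³⁴ / 2.214 × 10⁻²⁵ = 2.99 × 10⁻⁹ m = 2990 pm.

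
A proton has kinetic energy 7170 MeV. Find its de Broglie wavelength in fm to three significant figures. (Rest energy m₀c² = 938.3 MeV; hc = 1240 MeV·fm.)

λ = 0.154 fm

Total energy E = KE + m₀c² = 7170 + 938.3 = 8108.3 MeV.
(pc)² = E² − (m₀c²)² = (8108.3)² − (938.3)² = 6.486 × 10⁷ MeV², so pc = 8054 MeV.
λ = hc/(pc) = 1240 MeV·fm / 8054 MeV = 0.154 fm.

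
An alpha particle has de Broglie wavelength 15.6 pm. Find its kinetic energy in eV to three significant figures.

p = h/λ = 6.626 × 10⁻³⁴ / 1.560 × 10⁻¹¹ = 4.247 × 10⁻²³ kg·m/s.
KE = p²/(2m) = (4.247 × 10⁻²³)² / (2 × 6.645 × 10⁻²⁷) = 1.357 × 10⁻¹⁹ J = 0.847 eV.

KE = 0.847 eV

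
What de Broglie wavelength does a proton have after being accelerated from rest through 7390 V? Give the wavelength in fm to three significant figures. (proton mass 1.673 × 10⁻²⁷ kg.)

KE = eV = 1.602 × 10⁻¹⁹ × 7390 = 1.184 × 10⁻¹⁵ J.
p = √(2mKE) = √(2 × 1.673 × 10⁻²⁷ × 1.184 × 10⁻¹⁵) = 1.990 × 10⁻²¹ kg·m/s.
λ = h/p = 6.626 × 10⁻³⁴ / 1.990 × 10⁻²¹ = 3.33 × 10⁻¹³ m = 333 fm.

λ = 333 fm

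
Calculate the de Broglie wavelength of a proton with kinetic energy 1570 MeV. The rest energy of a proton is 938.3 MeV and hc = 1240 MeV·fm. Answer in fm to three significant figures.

Total energy E = KE + m₀c² = 1570 + 938.3 = 2508.3 MeV.
(pc)² = E² − (m₀c²)² = (2508.3)² − (938.3)² = 5.411 × 10⁶ MeV², so pc = 2326 MeV.
λ = hc/(pc) = 1240 MeV·fm / 2326 MeV = 0.533 fm.

λ = 0.533 fm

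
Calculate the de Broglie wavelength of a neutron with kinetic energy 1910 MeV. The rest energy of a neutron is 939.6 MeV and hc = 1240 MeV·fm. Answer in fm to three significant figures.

Total energy E = KE + m₀c² = 1910 + 939.6 = 2849.6 MeV.
(pc)² = E² − (m₀c²)² = (2849.6)² − (939.6)² = 7.237 × 10⁶ MeV², so pc = 2690 MeV.
λ = hc/(pc) = 1240 MeV·fm / 2690 MeV = 0.461 fm.

λ = 0.461 fm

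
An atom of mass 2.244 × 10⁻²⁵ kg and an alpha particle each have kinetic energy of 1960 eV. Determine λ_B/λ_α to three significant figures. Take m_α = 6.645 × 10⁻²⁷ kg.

At fixed KE, p = √(2mKE) so λ = h/p ∝ 1/√m.
λ_B/λ_α = √(m_α/m_B) = √(6.645 × 10⁻²⁷/2.244 × 10⁻²⁵) = √(0.02961) = 0.172.

λ_B/λ_α = 0.172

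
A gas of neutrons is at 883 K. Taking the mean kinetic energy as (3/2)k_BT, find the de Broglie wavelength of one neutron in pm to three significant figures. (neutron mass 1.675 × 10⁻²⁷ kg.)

λ = 84.6 pm

KE = (3/2)k_BT = 1.5 × 1.381 × 10⁻²³ × 883 = 1.829 × 10⁻²⁰ J.
p = √(2mKE) = √(2 × 1.675 × 10⁻²⁷ × 1.829 × 10⁻²⁰) = 7.828 × 10⁻²⁴ kg·m/s.
λ = h/p = 8.46 × 10⁻¹¹ m = 84.6 pm.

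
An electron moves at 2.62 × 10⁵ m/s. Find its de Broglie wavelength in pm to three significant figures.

λ = 2780 pm

p = mv = 9.109 × 10⁻³¹ × 2.62 × 10⁵ = 2.387 × 10⁻²⁵ kg·m/s.
λ = h/p = 6.626 × 10⁻³⁴ / 2.387 × 10⁻²⁵ = 2.78 × 10⁻⁹ m = 2780 pm.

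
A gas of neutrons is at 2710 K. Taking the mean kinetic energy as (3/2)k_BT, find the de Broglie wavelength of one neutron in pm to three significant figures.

KE = (3/2)k_BT = 1.5 × 1.381 × 10⁻²³ × 2710 = 5.614 × 10⁻²⁰ J.
p = √(2mKE) = √(2 × 1.675 × 10⁻²⁷ × 5.614 × 10⁻²⁰) = 1.371 × 10⁻²³ kg·m/s.
λ = h/p = 4.83 × 10⁻¹¹ m = 48.3 pm.

λ = 48.3 pm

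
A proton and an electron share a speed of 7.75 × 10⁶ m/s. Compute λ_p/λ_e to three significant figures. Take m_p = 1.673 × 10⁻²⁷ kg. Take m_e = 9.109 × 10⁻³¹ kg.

λ_p/λ_e = 5.44 × 10⁻⁴

At fixed v, p = mv so λ = h/(mv) ∝ 1/m.
λ_p/λ_e = m_e/m_p = 9.109 × 10⁻³¹/1.673 × 10⁻²⁷ = 5.44 × 10⁻⁴.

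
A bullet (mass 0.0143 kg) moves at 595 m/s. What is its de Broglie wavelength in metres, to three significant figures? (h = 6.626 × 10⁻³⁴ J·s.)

p = mv = 0.0143 × 595 = 8.509 kg·m/s.
λ = h/p = 6.626 × 10⁻³⁴ / 8.509 = 7.79 × 10⁻³⁵ m.

λ = 7.79 × 10⁻³⁵ m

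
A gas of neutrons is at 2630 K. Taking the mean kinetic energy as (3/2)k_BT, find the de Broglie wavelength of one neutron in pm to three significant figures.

KE = (3/2)k_BT = 1.5 × 1.381 × 10⁻²³ × 2630 = 5.448 × 10⁻²⁰ J.
p = √(2mKE) = √(2 × 1.675 × 10⁻²⁷ × 5.448 × 10⁻²⁰) = 1.351 × 10⁻²³ kg·m/s.
λ = h/p = 4.90 × 10⁻¹¹ m = 49.0 pm.

λ = 49.0 pm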